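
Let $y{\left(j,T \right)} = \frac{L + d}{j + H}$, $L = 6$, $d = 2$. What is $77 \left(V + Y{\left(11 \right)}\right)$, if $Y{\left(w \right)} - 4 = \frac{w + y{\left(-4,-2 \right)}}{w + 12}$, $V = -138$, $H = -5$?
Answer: $- \frac{2128819}{207} \approx -10284.0$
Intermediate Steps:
$y{\left(j,T \right)} = \frac{8}{-5 + j}$ ($y{\left(j,T \right)} = \frac{6 + 2}{j - 5} = \frac{8}{-5 + j}$)
$Y{\left(w \right)} = 4 + \frac{- \frac{8}{9} + w}{12 + w}$ ($Y{\left(w \right)} = 4 + \frac{w + \frac{8}{-5 - 4}}{w + 12} = 4 + \frac{w + \frac{8}{-9}}{12 + w} = 4 + \frac{w + 8 \left(- \frac{1}{9}\right)}{12 + w} = 4 + \frac{w - \frac{8}{9}}{12 + w} = 4 + \frac{- \frac{8}{9} + w}{12 + w}$)
$77 \left(V + Y{\left(11 \right)}\right) = 77 \left(-138 + \frac{424 + 45 \cdot 11}{9 \left(12 + 11\right)}\right) = 77 \left(-138 + \frac{424 + 495}{9 \cdot 23}\right) = 77 \left(-138 + \frac{1}{9} \cdot \frac{1}{23} \cdot 919\right) = 77 \left(-138 + \frac{919}{207}\right) = 77 \left(- \frac{27647}{207}\right) = - \frac{2128819}{207}$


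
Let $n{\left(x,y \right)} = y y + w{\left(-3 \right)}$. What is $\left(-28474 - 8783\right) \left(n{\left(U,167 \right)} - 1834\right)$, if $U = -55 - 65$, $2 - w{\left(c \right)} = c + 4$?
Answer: $-970768392$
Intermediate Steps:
$w{\left(c \right)} = -2 - c$ ($w{\left(c \right)} = 2 - \left(c + 4\right) = 2 - \left(4 + c\right) = -2 - c$)
$U = -120$ ($U = -55 - 65 = -120$)
$n{\left(x,y \right)} = 1 + y^{2}$ ($n{\left(x,y \right)} = y y - -1 = y^{2} + \left(-2 + 3\right) = y^{2} + 1 = 1 + y^{2}$)
$\left(-28474 - 8783\right) \left(n{\left(U,167 \right)} - 1834\right) = \left(-28474 - 8783\right) \left(\left(1 + 167^{2}\right) - 1834\right) = - 37257 \left(\left(1 + 27889\right) - 1834\right) = - 37257 \left(27890 - 1834\right) = \left(-37257\right) 26056 = -970768392$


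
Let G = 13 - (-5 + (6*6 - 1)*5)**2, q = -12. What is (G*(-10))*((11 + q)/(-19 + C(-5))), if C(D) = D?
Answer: 48145/4 ≈ 12036.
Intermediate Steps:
G = -28887 (G = 13 - (-5 + (36 - 1)*5)**2 = 13 - (-5 + 35*5)**2 = 13 - (-5 + 175)**2 = 13 - 1*170**2 = 13 - 1*28900 = 13 - 28900 = -28887)
(G*(-10))*((11 + q)/(-19 + C(-5))) = (-28887*(-10))*((11 - 12)/(-19 - 5)) = 288870*(-1/(-24)) = 288870*(-1*(-1/24)) = 288870*(1/24) = 48145/4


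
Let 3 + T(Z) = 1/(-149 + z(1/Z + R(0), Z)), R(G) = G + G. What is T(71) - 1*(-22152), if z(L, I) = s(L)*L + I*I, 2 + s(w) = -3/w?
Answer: 7688294504/347117 ≈ 22149.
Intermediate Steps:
R(G) = 2*G
s(w) = -2 - 3/w
z(L, I) = I**2 + L*(-2 - 3/L) (z(L, I) = (-2 - 3/L)*L + I*I = L*(-2 - 3/L) + I**2 = I**2 + L*(-2 - 3/L))
T(Z) = -3 + 1/(-152 + Z**2 - 2/Z) (T(Z) = -3 + 1/(-149 + (-3 + Z**2 - 2*(1/Z + 2*0))) = -3 + 1/(-149 + (-3 + Z**2 - 2*(1/Z + 0))) = -3 + 1/(-149 + (-3 + Z**2 - 2/Z)) = -3 + 1/(-152 + Z**2 - 2/Z))
T(71) - 1*(-22152) = (6 - 3*71**3 + 457*71)/(-2 + 71**3 - 152*71) - 1*(-22152) = (6 - 3*357911 + 32447)/(-2 + 357911 - 10792) + 22152 = (6 - 1073733 + 32447)/347117 + 22152 = (1/347117)*(-1041280) + 22152 = -1041280/347117 + 22152 = 7688294504/347117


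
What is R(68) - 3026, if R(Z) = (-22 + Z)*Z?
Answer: 102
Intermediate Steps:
R(Z) = Z*(-22 + Z)
R(68) - 3026 = 68*(-22 + 68) - 3026 = 68*46 - 3026 = 3128 - 3026 = 102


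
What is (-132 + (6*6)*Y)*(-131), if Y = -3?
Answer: 31440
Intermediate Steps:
(-132 + (6*6)*Y)*(-131) = (-132 + (6*6)*(-3))*(-131) = (-132 + 36*(-3))*(-131) = (-132 - 108)*(-131) = -240*(-131) = 31440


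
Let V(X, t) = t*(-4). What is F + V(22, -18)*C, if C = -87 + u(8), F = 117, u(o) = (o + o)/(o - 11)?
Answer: -6531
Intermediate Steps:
u(o) = 2*o/(-11 + o) (u(o) = (2*o)/(-11 + o) = 2*o/(-11 + o))
V(X, t) = -4*t
C = -277/3 (C = -87 + 2*8/(-11 + 8) = -87 + 2*8/(-3) = -87 + 2*8*(-⅓) = -87 - 16/3 = -277/3 ≈ -92.333)
F + V(22, -18)*C = 117 - 4*(-18)*(-277/3) = 117 + 72*(-277/3) = 117 - 6648 = -6531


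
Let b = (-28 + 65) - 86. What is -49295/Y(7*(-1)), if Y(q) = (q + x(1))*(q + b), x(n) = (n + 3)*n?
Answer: -49295/168 ≈ -293.42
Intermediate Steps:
x(n) = n*(3 + n) (x(n) = (3 + n)*n = n*(3 + n))
b = -49 (b = 37 - 86 = -49)
Y(q) = (-49 + q)*(4 + q) (Y(q) = (q + 1*(3 + 1))*(q - 49) = (q + 1*4)*(-49 + q) = (q + 4)*(-49 + q) = (4 + q)*(-49 + q) = (-49 + q)*(4 + q))
-49295/Y(7*(-1)) = -49295/(-196 + (7*(-1))² - 315*(-1)) = -49295/(-196 + (-7)² - 45*(-7)) = -49295/(-196 + 49 + 315) = -49295/168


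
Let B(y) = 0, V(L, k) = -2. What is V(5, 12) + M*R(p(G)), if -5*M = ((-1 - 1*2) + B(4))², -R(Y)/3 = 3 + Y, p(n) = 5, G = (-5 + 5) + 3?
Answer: 206/5 ≈ 41.200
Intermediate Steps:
G = 3 (G = 0 + 3 = 3)
R(Y) = -9 - 3*Y (R(Y) = -3*(3 + Y) = -9 - 3*Y)
M = -9/5 (M = -((-1 - 1*2) + 0)²/5 = -((-1 - 2) + 0)²/5 = -(-3 + 0)²/5 = -⅕*(-3)² = -⅕*9 = -9/5 ≈ -1.8000)
V(5, 12) + M*R(p(G)) = -2 - 9*(-9 - 3*5)/5 = -2 - 9*(-9 - 15)/5 = -2 - 9/5*(-24) = -2 + 216/5 = 206/5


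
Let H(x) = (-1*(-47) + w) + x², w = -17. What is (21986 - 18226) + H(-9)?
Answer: 3871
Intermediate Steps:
H(x) = 30 + x² (H(x) = (-1*(-47) - 17) + x² = (47 - 17) + x² = 30 + x²)
(21986 - 18226) + H(-9) = (21986 - 18226) + (30 + (-9)²) = 3760 + (30 + 81) = 3760 + 111 = 3871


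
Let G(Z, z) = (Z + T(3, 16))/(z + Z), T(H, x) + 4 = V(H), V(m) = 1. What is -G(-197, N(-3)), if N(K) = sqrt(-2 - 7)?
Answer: -19700/19409 - 300*I/19409 ≈ -1.015 - 0.015457*I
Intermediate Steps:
N(K) = 3*I (N(K) = sqrt(-9) = 3*I)
T(H, x) = -3 (T(H, x) = -4 + 1 = -3)
G(Z, z) = (-3 + Z)/(Z + z) (G(Z, z) = (Z - 3)/(z + Z) = (-3 + Z)/(Z + z))
-G(-197, N(-3)) = -(-3 - 197)/(-197 + 3*I) = -(-197 - 3*I)/38818*(-200) = -(-100)*(-197 - 3*I)/19409 = 100*(-197 - 3*I)/19409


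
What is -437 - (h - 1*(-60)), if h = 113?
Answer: -610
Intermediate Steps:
-437 - (h - 1*(-60)) = -437 - (113 - 1*(-60)) = -437 - (113 + 60) = -437 - 1*173 = -437 - 173 = -610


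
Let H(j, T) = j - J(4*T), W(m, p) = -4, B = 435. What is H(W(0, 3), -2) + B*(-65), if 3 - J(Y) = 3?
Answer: -28279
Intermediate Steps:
J(Y) = 0 (J(Y) = 3 - 1*3 = 3 - 3 = 0)
H(j, T) = j (H(j, T) = j - 1*0 = j + 0 = j)
H(W(0, 3), -2) + B*(-65) = -4 + 435*(-65) = -4 - 28275 = -28279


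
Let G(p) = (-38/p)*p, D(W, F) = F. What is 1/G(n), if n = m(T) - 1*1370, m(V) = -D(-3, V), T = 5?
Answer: -1/38 ≈ -0.026316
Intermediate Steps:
m(V) = -V
n = -1375 (n = -1*5 - 1*1370 = -5 - 1370 = -1375)
G(p) = -38
1/G(n) = 1/(-38) = -1/38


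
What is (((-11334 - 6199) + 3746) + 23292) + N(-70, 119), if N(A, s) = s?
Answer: 9624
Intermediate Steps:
(((-11334 - 6199) + 3746) + 23292) + N(-70, 119) = (((-11334 - 6199) + 3746) + 23292) + 119 = ((-17533 + 3746) + 23292) + 119 = (-13787 + 23292) + 119 = 9505 + 119 = 9624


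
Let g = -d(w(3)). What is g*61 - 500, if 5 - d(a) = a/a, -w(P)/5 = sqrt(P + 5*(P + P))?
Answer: -744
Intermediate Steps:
w(P) = -5*sqrt(11)*sqrt(P) (w(P) = -5*sqrt(P + 5*(P + P)) = -5*sqrt(P + 5*(2*P)) = -5*sqrt(P + 10*P) = -5*sqrt(11)*sqrt(P))
d(a) = 4 (d(a) = 5 - a/a = 5 - 1*1 = 5 - 1 = 4)
g = -4 (g = -1*4 = -4)
g*61 - 500 = -4*61 - 500 = -244 - 500 = -744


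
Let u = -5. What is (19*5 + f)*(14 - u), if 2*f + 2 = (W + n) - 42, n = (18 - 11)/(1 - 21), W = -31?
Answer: 43567/40 ≈ 1089.2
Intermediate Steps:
n = -7/20 (n = 7/(-20) = 7*(-1/20) = -7/20 ≈ -0.35000)
f = -1507/40 (f = -1 + ((-31 - 7/20) - 42)/2 = -1 + (-627/20 - 42)/2 = -1 + (½)*(-1467/20) = -1 - 1467/40 = -1507/40 ≈ -37.675)
(19*5 + f)*(14 - u) = (19*5 - 1507/40)*(14 - 1*(-5)) = (95 - 1507/40)*(14 + 5) = (2293/40)*19 = 43567/40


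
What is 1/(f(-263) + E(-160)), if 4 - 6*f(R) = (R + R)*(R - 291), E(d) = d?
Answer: -3/146180 ≈ -2.0523e-5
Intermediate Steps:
f(R) = 2/3 - R*(-291 + R)/3 (f(R) = 2/3 - (R + R)*(R - 291)/6 = 2/3 - 2*R*(-291 + R)/6 = 2/3 - R*(-291 + R)/3)
1/(f(-263) + E(-160)) = 1/((2/3 + 97*(-263) - 1/3*(-263)**2) - 160) = 1/((2/3 - 25511 - 1/3*69169) - 160) = 1/((2/3 - 25511 - 69169/3) - 160) = 1/(-145700/3 - 160) = 1/(-146180/3) = -3/146180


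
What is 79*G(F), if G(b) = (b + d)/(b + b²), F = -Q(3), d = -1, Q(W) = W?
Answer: -158/3 ≈ -52.667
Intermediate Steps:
F = -3 (F = -1*3 = -3)
G(b) = (-1 + b)/(b + b²) (G(b) = (b - 1)/(b + b²) = (-1 + b)/(b + b²))
79*G(F) = 79*((-1 - 3)/((-3)*(1 - 3))) = 79*(-⅓*(-4)/(-2)) = 79*(-⅓*(-½)*(-4)) = 79*(-⅔) = -158/3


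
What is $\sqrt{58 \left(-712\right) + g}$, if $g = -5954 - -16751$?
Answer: $i \sqrt{30499} \approx 174.64 i$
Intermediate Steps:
$g = 10797$ ($g = -5954 + 16751 = 10797$)
$\sqrt{58 \left(-712\right) + g} = \sqrt{58 \left(-712\right) + 10797} = \sqrt{-41296 + 10797} = \sqrt{-30499} = i \sqrt{30499}$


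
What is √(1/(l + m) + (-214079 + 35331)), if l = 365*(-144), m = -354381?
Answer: I*√29600843523180729/406941 ≈ 422.79*I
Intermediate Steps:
l = -52560
√(1/(l + m) + (-214079 + 35331)) = √(1/(-52560 - 354381) + (-214079 + 35331)) = √(1/(-406941) - 178748) = √(-1/406941 - 178748) = √(-72739889869/406941) = I*√29600843523180729/406941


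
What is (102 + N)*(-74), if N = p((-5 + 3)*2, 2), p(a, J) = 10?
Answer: -8288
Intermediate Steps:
N = 10
(102 + N)*(-74) = (102 + 10)*(-74) = 112*(-74) = -8288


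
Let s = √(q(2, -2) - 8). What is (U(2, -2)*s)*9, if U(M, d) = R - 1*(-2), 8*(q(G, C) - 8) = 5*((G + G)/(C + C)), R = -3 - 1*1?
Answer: -9*I*√10/2 ≈ -14.23*I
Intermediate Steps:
R = -4 (R = -3 - 1 = -4)
q(G, C) = 8 + 5*G/(8*C) (q(G, C) = 8 + (5*((G + G)/(C + C)))/8 = 8 + (5*((2*G)/((2*C))))/8 = 8 + (5*((2*G)*(1/(2*C))))/8 = 8 + (5*(G/C))/8 = 8 + (5*G/C)/8 = 8 + 5*G/(8*C))
U(M, d) = -2 (U(M, d) = -4 - 1*(-2) = -4 + 2 = -2)
s = I*√10/4 (s = √((8 + (5/8)*2/(-2)) - 8) = √((8 + (5/8)*2*(-½)) - 8) = √((8 - 5/8) - 8) = √(59/8 - 8) = √(-5/8) = I*√10/4 ≈ 0.79057*I)
(U(2, -2)*s)*9 = -I*√10/2*9 = -9*I*√10/2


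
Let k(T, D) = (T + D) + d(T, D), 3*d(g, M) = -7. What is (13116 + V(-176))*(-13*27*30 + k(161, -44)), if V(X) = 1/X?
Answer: -36064367545/264 ≈ -1.3661e+8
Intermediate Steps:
d(g, M) = -7/3 (d(g, M) = (⅓)*(-7) = -7/3)
k(T, D) = -7/3 + D + T (k(T, D) = (T + D) - 7/3 = (D + T) - 7/3 = -7/3 + D + T)
(13116 + V(-176))*(-13*27*30 + k(161, -44)) = (13116 + 1/(-176))*(-13*27*30 + (-7/3 - 44 + 161)) = (13116 - 1/176)*(-351*30 + 344/3) = 2308415*(-10530 + 344/3)/176 = (2308415/176)*(-31246/3) = -36064367545/264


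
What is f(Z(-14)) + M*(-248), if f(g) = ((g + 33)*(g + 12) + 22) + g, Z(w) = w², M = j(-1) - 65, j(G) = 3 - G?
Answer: 62978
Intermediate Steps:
M = -61 (M = (3 - 1*(-1)) - 65 = (3 + 1) - 65 = 4 - 65 = -61)
f(g) = 22 + g + (12 + g)*(33 + g) (f(g) = ((33 + g)*(12 + g) + 22) + g = ((12 + g)*(33 + g) + 22) + g = (22 + (12 + g)*(33 + g)) + g = 22 + g + (12 + g)*(33 + g))
f(Z(-14)) + M*(-248) = (418 + ((-14)²)² + 46*(-14)²) - 61*(-248) = (418 + 196² + 46*196) + 15128 = (418 + 38416 + 9016) + 15128 = 47850 + 15128 = 62978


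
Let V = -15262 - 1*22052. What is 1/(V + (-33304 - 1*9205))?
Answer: -1/79823 ≈ -1.2528e-5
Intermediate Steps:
V = -37314 (V = -15262 - 22052 = -37314)
1/(V + (-33304 - 1*9205)) = 1/(-37314 + (-33304 - 1*9205)) = 1/(-37314 + (-33304 - 9205)) = 1/(-37314 - 42509) = 1/(-79823) = -1/79823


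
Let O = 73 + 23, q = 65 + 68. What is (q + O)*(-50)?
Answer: -11450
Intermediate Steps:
q = 133
O = 96
(q + O)*(-50) = (133 + 96)*(-50) = 229*(-50) = -11450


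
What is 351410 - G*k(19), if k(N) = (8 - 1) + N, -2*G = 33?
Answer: 351839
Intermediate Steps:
G = -33/2 (G = -1/2*33 = -33/2 ≈ -16.500)
k(N) = 7 + N
351410 - G*k(19) = 351410 - (-33)*(7 + 19)/2 = 351410 - (-33)*26/2 = 351410 - 1*(-429) = 351410 + 429 = 351839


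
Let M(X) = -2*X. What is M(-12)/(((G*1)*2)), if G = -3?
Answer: -4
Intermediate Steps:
M(-12)/(((G*1)*2)) = (-2*(-12))/((-3*1*2)) = 24/((-3*2)) = 24/(-6) = 24*(-1/6) = -4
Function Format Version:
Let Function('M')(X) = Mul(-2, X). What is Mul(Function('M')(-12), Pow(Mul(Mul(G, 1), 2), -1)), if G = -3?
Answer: -4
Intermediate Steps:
Mul(Function('M')(-12), Pow(Mul(Mul(G, 1), 2), -1)) = Mul(Mul(-2, -12), Pow(Mul(Mul(-3, 1), 2), -1)) = Mul(24, Pow(Mul(-3, 2), -1)) = Mul(24, Pow(-6, -1)) = Mul(24, Rational(-1, 6)) = -4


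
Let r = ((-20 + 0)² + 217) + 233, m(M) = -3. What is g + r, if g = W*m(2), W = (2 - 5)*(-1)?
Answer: 841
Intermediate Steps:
W = 3 (W = -3*(-1) = 3)
r = 850 (r = ((-20)² + 217) + 233 = (400 + 217) + 233 = 617 + 233 = 850)
g = -9 (g = 3*(-3) = -9)
g + r = -9 + 850 = 841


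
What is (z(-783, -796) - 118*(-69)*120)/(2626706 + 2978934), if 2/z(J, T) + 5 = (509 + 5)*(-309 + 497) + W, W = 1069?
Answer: 47726449921/273824302720 ≈ 0.17430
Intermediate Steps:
z(J, T) = 1/48848 (z(J, T) = 2/(-5 + ((509 + 5)*(-309 + 497) + 1069)) = 2/(-5 + (514*188 + 1069)) = 2/(-5 + (96632 + 1069)) = 2/(-5 + 97701) = 2/97696 = 2*(1/97696) = 1/48848)
(z(-783, -796) - 118*(-69)*120)/(2626706 + 2978934) = (1/48848 - 118*(-69)*120)/(2626706 + 2978934) = (1/48848 + 8142*120)/5605640 = (1/48848 + 977040)*(1/5605640) = (47726449921/48848)*(1/5605640) = 47726449921/273824302720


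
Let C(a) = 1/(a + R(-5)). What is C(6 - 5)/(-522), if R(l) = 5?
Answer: -1/3132 ≈ -0.00031928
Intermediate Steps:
C(a) = 1/(5 + a) (C(a) = 1/(a + 5) = 1/(5 + a))
C(6 - 5)/(-522) = 1/((5 + (6 - 5))*(-522)) = -1/522/(5 + 1) = -1/522/6 = (1/6)*(-1/522) = -1/3132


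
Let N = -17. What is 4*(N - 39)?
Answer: -224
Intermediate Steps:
4*(N - 39) = 4*(-17 - 39) = 4*(-56) = -224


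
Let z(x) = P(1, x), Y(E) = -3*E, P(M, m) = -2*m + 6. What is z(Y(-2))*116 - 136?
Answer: -832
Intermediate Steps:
P(M, m) = 6 - 2*m
z(x) = 6 - 2*x
z(Y(-2))*116 - 136 = (6 - (-6)*(-2))*116 - 136 = (6 - 2*6)*116 - 136 = (6 - 12)*116 - 136 = -6*116 - 136 = -696 - 136 = -832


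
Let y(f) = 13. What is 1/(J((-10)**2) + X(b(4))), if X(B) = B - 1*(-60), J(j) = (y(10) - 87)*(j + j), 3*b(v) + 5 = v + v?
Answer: -1/14739 ≈ -6.7847e-5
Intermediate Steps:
b(v) = -5/3 + 2*v/3 (b(v) = -5/3 + (v + v)/3 = -5/3 + (2*v)/3 = -5/3 + 2*v/3)
J(j) = -148*j (J(j) = (13 - 87)*(j + j) = -148*j)
X(B) = 60 + B (X(B) = B + 60 = 60 + B)
1/(J((-10)**2) + X(b(4))) = 1/(-148*(-10)**2 + (60 + (-5/3 + (2/3)*4))) = 1/(-148*100 + (60 + (-5/3 + 8/3))) = 1/(-14800 + (60 + 1)) = 1/(-14800 + 61) = 1/(-14739) = -1/14739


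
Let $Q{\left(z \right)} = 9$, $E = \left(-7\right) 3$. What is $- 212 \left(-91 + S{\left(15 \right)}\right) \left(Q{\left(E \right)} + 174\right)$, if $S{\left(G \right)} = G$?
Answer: $2948496$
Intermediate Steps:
$E = -21$
$- 212 \left(-91 + S{\left(15 \right)}\right) \left(Q{\left(E \right)} + 174\right) = - 212 \left(-91 + 15\right) \left(9 + 174\right) = - 212 \left(\left(-76\right) 183\right) = \left(-212\right) \left(-13908\right) = 2948496$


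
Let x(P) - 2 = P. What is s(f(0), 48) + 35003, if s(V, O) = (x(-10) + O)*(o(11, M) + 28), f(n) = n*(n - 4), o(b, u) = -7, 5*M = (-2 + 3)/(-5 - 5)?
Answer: 35843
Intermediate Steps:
M = -1/50 (M = ((-2 + 3)/(-5 - 5))/5 = (1/(-10))/5 = (1*(-1/10))/5 = (1/5)*(-1/10) = -1/50 ≈ -0.020000)
x(P) = 2 + P
f(n) = n*(-4 + n)
s(V, O) = -168 + 21*O (s(V, O) = ((2 - 10) + O)*(-7 + 28) = (-8 + O)*21 = -168 + 21*O)
s(f(0), 48) + 35003 = (-168 + 21*48) + 35003 = (-168 + 1008) + 35003 = 840 + 35003 = 35843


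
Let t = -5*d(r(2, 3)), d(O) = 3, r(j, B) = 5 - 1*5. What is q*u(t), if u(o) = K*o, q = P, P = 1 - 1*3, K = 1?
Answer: 30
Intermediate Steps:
r(j, B) = 0 (r(j, B) = 5 - 5 = 0)
P = -2 (P = 1 - 3 = -2)
q = -2
t = -15 (t = -5*3 = -15)
u(o) = o (u(o) = 1*o = o)
q*u(t) = -2*(-15) = 30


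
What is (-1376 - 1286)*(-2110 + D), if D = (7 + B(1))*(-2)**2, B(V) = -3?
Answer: 5574228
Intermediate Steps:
D = 16 (D = (7 - 3)*(-2)**2 = 4*4 = 16)
(-1376 - 1286)*(-2110 + D) = (-1376 - 1286)*(-2110 + 16) = -2662*(-2094) = 5574228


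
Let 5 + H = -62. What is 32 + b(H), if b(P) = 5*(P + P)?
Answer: -638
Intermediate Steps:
H = -67 (H = -5 - 62 = -67)
b(P) = 10*P (b(P) = 5*(2*P) = 10*P)
32 + b(H) = 32 + 10*(-67) = 32 - 670 = -638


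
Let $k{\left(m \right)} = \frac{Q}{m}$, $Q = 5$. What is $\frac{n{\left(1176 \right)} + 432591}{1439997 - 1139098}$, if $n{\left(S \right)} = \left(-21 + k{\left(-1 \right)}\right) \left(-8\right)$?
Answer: $\frac{432799}{300899} \approx 1.4384$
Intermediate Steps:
$k{\left(m \right)} = \frac{5}{m}$
$n{\left(S \right)} = 208$ ($n{\left(S \right)} = \left(-21 + \frac{5}{-1}\right) \left(-8\right) = \left(-21 + 5 \left(-1\right)\right) \left(-8\right) = \left(-21 - 5\right) \left(-8\right) = \left(-26\right) \left(-8\right) = 208$)
$\frac{n{\left(1176 \right)} + 432591}{1439997 - 1139098} = \frac{208 + 432591}{1439997 - 1139098} = \frac{432799}{300899}$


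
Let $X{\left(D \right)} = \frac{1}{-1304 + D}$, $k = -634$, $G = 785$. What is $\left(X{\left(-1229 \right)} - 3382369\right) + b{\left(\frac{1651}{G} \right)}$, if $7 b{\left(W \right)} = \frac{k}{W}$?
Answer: $- \frac{99016328264416}{29273881} \approx -3.3824 \cdot 10^{6}$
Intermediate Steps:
$b{\left(W \right)} = - \frac{634}{7 W}$ ($b{\left(W \right)} = \frac{\left(-634\right) \frac{1}{W}}{7} = - \frac{634}{7 W}$)
$\left(X{\left(-1229 \right)} - 3382369\right) + b{\left(\frac{1651}{G} \right)} = \left(\frac{1}{-1304 - 1229} - 3382369\right) - \frac{634}{7 \cdot \frac{1651}{785}} = \left(\frac{1}{-2533} - 3382369\right) - \frac{634}{7 \cdot 1651 \cdot \frac{1}{785}} = \left(- \frac{1}{2533} - 3382369\right) - \frac{634}{7 \cdot \frac{1651}{785}} = - \frac{8567540678}{2533} - \frac{497690}{11557} = - \frac{99016328264416}{29273881}$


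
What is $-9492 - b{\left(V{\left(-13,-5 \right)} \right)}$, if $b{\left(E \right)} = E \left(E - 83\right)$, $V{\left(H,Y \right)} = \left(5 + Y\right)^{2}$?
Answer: $-9492$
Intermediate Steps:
$b{\left(E \right)} = E \left(-83 + E\right)$
$-9492 - b{\left(V{\left(-13,-5 \right)} \right)} = -9492 - \left(5 - 5\right)^{2} \left(-83 + \left(5 - 5\right)^{2}\right) = -9492 - 0^{2} \left(-83 + 0^{2}\right) = -9492 - 0 \left(-83 + 0\right) = -9492 - 0 \left(-83\right) = -9492 - 0 = -9492 + 0 = -9492$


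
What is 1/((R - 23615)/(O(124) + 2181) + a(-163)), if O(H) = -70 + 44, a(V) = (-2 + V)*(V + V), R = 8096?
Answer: 2155/115901931 ≈ 1.8593e-5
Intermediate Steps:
a(V) = 2*V*(-2 + V) (a(V) = (-2 + V)*(2*V) = 2*V*(-2 + V))
O(H) = -26
1/((R - 23615)/(O(124) + 2181) + a(-163)) = 1/((8096 - 23615)/(-26 + 2181) + 2*(-163)*(-2 - 163)) = 1/(-15519/2155 + 2*(-163)*(-165)) = 1/(-15519*1/2155 + 53790) = 1/(-15519/2155 + 53790) = 1/(115901931/2155) = 2155/115901931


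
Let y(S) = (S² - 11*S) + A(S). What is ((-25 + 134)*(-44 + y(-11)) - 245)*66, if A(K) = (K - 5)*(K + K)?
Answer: 3940530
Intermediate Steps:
A(K) = 2*K*(-5 + K) (A(K) = (-5 + K)*(2*K) = 2*K*(-5 + K))
y(S) = S² - 11*S + 2*S*(-5 + S) (y(S) = (S² - 11*S) + 2*S*(-5 + S) = S² - 11*S + 2*S*(-5 + S))
((-25 + 134)*(-44 + y(-11)) - 245)*66 = ((-25 + 134)*(-44 + 3*(-11)*(-7 - 11)) - 245)*66 = (109*(-44 + 3*(-11)*(-18)) - 245)*66 = (109*(-44 + 594) - 245)*66 = (109*550 - 245)*66 = (59950 - 245)*66 = 59705*66 = 3940530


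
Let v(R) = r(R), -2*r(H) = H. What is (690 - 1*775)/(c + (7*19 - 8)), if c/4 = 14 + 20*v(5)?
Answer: 85/19 ≈ 4.4737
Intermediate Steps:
r(H) = -H/2
v(R) = -R/2
c = -144 (c = 4*(14 + 20*(-1/2*5)) = 4*(14 + 20*(-5/2)) = 4*(14 - 50) = 4*(-36) = -144)
(690 - 1*775)/(c + (7*19 - 8)) = (690 - 1*775)/(-144 + (7*19 - 8)) = (690 - 775)/(-144 + (133 - 8)) = -85/(-144 + 125) = -85/(-19) = -85*(-1/19) = 85/19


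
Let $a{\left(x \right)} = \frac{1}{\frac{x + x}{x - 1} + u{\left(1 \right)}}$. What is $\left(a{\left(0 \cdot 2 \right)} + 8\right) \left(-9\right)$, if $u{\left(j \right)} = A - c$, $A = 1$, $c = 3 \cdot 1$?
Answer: $- \frac{135}{2} \approx -67.5$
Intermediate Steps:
$c = 3$
$u{\left(j \right)} = -2$ ($u{\left(j \right)} = 1 - 3 = -2$)
$a{\left(x \right)} = \frac{1}{-2 + \frac{2 x}{-1 + x}}$ ($a{\left(x \right)} = \frac{1}{\frac{x + x}{x - 1} - 2} = \frac{1}{\frac{2 x}{-1 + x} - 2} = \frac{1}{-2 + \frac{2 x}{-1 + x}}$)
$\left(a{\left(0 \cdot 2 \right)} + 8\right) \left(-9\right) = \left(\left(- \frac{1}{2} + \frac{0 \cdot 2}{2}\right) + 8\right) \left(-9\right) = \left(\left(- \frac{1}{2} + \frac{1}{2} \cdot 0\right) + 8\right) \left(-9\right) = \left(\left(- \frac{1}{2} + 0\right) + 8\right) \left(-9\right) = \left(- \frac{1}{2} + 8\right) \left(-9\right) = \frac{15}{2} \left(-9\right) = - \frac{135}{2}$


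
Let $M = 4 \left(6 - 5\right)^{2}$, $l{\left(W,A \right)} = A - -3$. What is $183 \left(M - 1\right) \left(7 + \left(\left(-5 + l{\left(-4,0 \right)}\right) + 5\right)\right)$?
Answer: $5490$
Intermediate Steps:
$l{\left(W,A \right)} = 3 + A$ ($l{\left(W,A \right)} = A + 3 = 3 + A$)
$M = 4$ ($M = 4 \cdot 1^{2} = 4 \cdot 1 = 4$)
$183 \left(M - 1\right) \left(7 + \left(\left(-5 + l{\left(-4,0 \right)}\right) + 5\right)\right) = 183 \left(4 - 1\right) \left(7 + \left(\left(-5 + \left(3 + 0\right)\right) + 5\right)\right) = 183 \left(4 - 1\right) \left(7 + \left(\left(-5 + 3\right) + 5\right)\right) = 183 \cdot 3 \left(7 + \left(-2 + 5\right)\right) = 183 \cdot 3 \left(7 + 3\right) = 183 \cdot 3 \cdot 10 = 183 \cdot 30 = 5490$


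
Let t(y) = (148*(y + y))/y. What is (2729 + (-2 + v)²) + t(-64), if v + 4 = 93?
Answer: 10594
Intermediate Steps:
v = 89 (v = -4 + 93 = 89)
t(y) = 296 (t(y) = (148*(2*y))/y = (296*y)/y = 296)
(2729 + (-2 + v)²) + t(-64) = (2729 + (-2 + 89)²) + 296 = (2729 + 87²) + 296 = (2729 + 7569) + 296 = 10298 + 296 = 10594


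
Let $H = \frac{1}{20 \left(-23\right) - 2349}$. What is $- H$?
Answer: $\frac{1}{2809} \approx 0.000356$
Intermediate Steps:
$H = - \frac{1}{2809}$ ($H = \frac{1}{-460 - 2349} = \frac{1}{-2809} = - \frac{1}{2809} \approx -0.000356$)
$- H = \left(-1\right) \left(- \frac{1}{2809}\right) = \frac{1}{2809}$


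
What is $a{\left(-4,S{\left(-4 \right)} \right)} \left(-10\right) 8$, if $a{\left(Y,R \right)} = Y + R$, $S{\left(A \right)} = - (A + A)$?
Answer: $-320$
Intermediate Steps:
$S{\left(A \right)} = - 2 A$
$a{\left(Y,R \right)} = R + Y$
$a{\left(-4,S{\left(-4 \right)} \right)} \left(-10\right) 8 = \left(\left(-2\right) \left(-4\right) - 4\right) \left(-10\right) 8 = \left(8 - 4\right) \left(-10\right) 8 = 4 \left(-10\right) 8 = \left(-40\right) 8 = -320$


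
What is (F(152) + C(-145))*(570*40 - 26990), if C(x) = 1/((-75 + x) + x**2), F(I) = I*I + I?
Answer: -405458825878/4161 ≈ -9.7443e+7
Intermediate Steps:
F(I) = I + I**2 (F(I) = I**2 + I = I + I**2)
C(x) = 1/(-75 + x + x**2)
(F(152) + C(-145))*(570*40 - 26990) = (152*(1 + 152) + 1/(-75 - 145 + (-145)**2))*(570*40 - 26990) = (152*153 + 1/(-75 - 145 + 21025))*(22800 - 26990) = (23256 + 1/20805)*(-4190) = (483841081/20805)*(-4190) = -405458825878/4161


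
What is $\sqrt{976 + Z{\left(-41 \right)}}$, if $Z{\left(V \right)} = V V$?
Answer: $\sqrt{2657} \approx 51.546$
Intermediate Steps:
$Z{\left(V \right)} = V^{2}$
$\sqrt{976 + Z{\left(-41 \right)}} = \sqrt{976 + \left(-41\right)^{2}} = \sqrt{976 + 1681} = \sqrt{2657}$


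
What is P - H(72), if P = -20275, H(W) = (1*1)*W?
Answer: -20347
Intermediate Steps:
H(W) = W (H(W) = 1*W = W)
P - H(72) = -20275 - 1*72 = -20275 - 72 = -20347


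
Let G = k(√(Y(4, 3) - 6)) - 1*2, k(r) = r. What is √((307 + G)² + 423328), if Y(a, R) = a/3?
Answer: √(4647135 + 1830*I*√42)/3 ≈ 718.57 + 0.91692*I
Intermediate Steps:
Y(a, R) = a/3 (Y(a, R) = a*(⅓) = a/3)
G = -2 + I*√42/3 (G = √((⅓)*4 - 6) - 1*2 = √(4/3 - 6) - 2 = √(-14/3) - 2 = I*√42/3 - 2 = -2 + I*√42/3 ≈ -2.0 + 2.1602*I)
√((307 + G)² + 423328) = √((307 + (-2 + I*√42/3))² + 423328) = √((305 + I*√42/3)² + 423328) = √(423328 + (305 + I*√42/3)²)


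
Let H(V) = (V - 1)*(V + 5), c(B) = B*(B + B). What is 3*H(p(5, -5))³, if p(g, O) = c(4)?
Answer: 4527010569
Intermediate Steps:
c(B) = 2*B² (c(B) = B*(2*B) = 2*B²)
p(g, O) = 32 (p(g, O) = 2*4² = 2*16 = 32)
H(V) = (-1 + V)*(5 + V)
3*H(p(5, -5))³ = 3*(-5 + 32² + 4*32)³ = 3*(-5 + 1024 + 128)³ = 3*1147³ = 3*1509003523 = 4527010569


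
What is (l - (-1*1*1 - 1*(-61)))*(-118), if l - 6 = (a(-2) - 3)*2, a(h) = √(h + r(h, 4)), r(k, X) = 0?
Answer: 7080 - 236*I*√2 ≈ 7080.0 - 333.75*I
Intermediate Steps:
a(h) = √h (a(h) = √(h + 0) = √h)
l = 2*I*√2 (l = 6 + (√(-2) - 3)*2 = 6 + (I*√2 - 3)*2 = 6 + (-3 + I*√2)*2 = 6 + (-6 + 2*I*√2) = 2*I*√2 ≈ 2.8284*I)
(l - (-1*1*1 - 1*(-61)))*(-118) = (2*I*√2 - (-1*1*1 - 1*(-61)))*(-118) = (2*I*√2 - (-1*1 + 61))*(-118) = (2*I*√2 - (-1 + 61))*(-118) = (2*I*√2 - 1*60)*(-118) = (2*I*√2 - 60)*(-118) = (-60 + 2*I*√2)*(-118) = 7080 - 236*I*√2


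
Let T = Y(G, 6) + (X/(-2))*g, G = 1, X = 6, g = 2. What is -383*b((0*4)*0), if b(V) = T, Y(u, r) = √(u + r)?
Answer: 2298 - 383*√7 ≈ 1284.7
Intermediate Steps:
Y(u, r) = √(r + u)
T = -6 + √7 (T = √(6 + 1) + (6/(-2))*2 = √7 + (6*(-½))*2 = √7 - 3*2 = √7 - 6 = -6 + √7 ≈ -3.3542)
b(V) = -6 + √7
-383*b((0*4)*0) = -383*(-6 + √7) = 2298 - 383*√7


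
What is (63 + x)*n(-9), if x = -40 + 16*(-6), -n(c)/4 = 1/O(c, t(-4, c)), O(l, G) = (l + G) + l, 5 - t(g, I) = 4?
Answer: -292/17 ≈ -17.176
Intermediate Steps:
t(g, I) = 1 (t(g, I) = 5 - 1*4 = 5 - 4 = 1)
O(l, G) = G + 2*l (O(l, G) = (G + l) + l = G + 2*l)
n(c) = -4/(1 + 2*c)
x = -136 (x = -40 - 96 = -136)
(63 + x)*n(-9) = (63 - 136)*(-4/(1 + 2*(-9))) = -(-292)/(1 - 18) = -(-292)/(-17) = -(-292)*(-1)/17 = -73*4/17 = -292/17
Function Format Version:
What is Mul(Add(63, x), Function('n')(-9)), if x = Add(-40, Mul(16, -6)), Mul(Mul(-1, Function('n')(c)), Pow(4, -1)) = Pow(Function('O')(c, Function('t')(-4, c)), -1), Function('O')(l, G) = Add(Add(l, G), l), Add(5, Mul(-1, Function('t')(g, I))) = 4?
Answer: Rational(-292, 17) ≈ -17.176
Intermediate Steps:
Function('t')(g, I) = 1 (Function('t')(g, I) = Add(5, Mul(-1, 4)) = Add(5, -4) = 1)
Function('O')(l, G) = Add(G, Mul(2, l)) (Function('O')(l, G) = Add(Add(G, l), l) = Add(G, Mul(2, l)))
Function('n')(c) = Mul(-4, Pow(Add(1, Mul(2, c)), -1))
x = -136 (x = Add(-40, -96) = -136)
Mul(Add(63, x), Function('n')(-9)) = Mul(Add(63, -136), Mul(-4, Pow(Add(1, Mul(2, -9)), -1))) = Mul(-73, Mul(-4, Pow(Add(1, -18), -1))) = Mul(-73, Mul(-4, Pow(-17, -1))) = Mul(-73, Mul(-4, Rational(-1, 17))) = Mul(-73, Rational(4, 17)) = Rational(-292, 17)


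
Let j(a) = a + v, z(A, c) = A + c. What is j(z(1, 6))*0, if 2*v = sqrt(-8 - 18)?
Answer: 0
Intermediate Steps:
v = I*sqrt(26)/2 (v = sqrt(-8 - 18)/2 = sqrt(-26)/2 = (I*sqrt(26))/2 = I*sqrt(26)/2 ≈ 2.5495*I)
j(a) = a + I*sqrt(26)/2
j(z(1, 6))*0 = ((1 + 6) + I*sqrt(26)/2)*0 = (7 + I*sqrt(26)/2)*0 = 0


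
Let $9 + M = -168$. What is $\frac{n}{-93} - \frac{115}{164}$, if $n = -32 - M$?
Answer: $- \frac{34475}{15252} \approx -2.2604$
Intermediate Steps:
$M = -177$ ($M = -9 - 168 = -177$)
$n = 145$ ($n = -32 - -177 = -32 + 177 = 145$)
$\frac{n}{-93} - \frac{115}{164} = \frac{145}{-93} - \frac{115}{164} = 145 \left(- \frac{1}{93}\right) - \frac{115}{164} = - \frac{145}{93} - \frac{115}{164} = - \frac{34475}{15252}$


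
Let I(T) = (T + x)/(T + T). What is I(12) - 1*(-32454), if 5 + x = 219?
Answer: 389561/12 ≈ 32463.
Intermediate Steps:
x = 214 (x = -5 + 219 = 214)
I(T) = (214 + T)/(2*T) (I(T) = (T + 214)/(T + T) = (214 + T)/((2*T)) = (214 + T)*(1/(2*T)) = (214 + T)/(2*T))
I(12) - 1*(-32454) = (½)*(214 + 12)/12 - 1*(-32454) = (½)*(1/12)*226 + 32454 = 113/12 + 32454 = 389561/12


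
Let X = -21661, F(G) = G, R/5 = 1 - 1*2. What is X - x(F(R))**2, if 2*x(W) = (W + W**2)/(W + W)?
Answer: -21662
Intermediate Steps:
R = -5 (R = 5*(1 - 1*2) = 5*(1 - 2) = 5*(-1) = -5)
x(W) = (W + W**2)/(4*W) (x(W) = ((W + W**2)/(W + W))/2 = ((W + W**2)/((2*W)))/2 = ((W + W**2)*(1/(2*W)))/2 = ((W + W**2)/(2*W))/2 = (W + W**2)/(4*W))
X - x(F(R))**2 = -21661 - (1/4 + (1/4)*(-5))**2 = -21661 - (1/4 - 5/4)**2 = -21661 - 1*(-1)**2 = -21661 - 1*1 = -21661 - 1 = -21662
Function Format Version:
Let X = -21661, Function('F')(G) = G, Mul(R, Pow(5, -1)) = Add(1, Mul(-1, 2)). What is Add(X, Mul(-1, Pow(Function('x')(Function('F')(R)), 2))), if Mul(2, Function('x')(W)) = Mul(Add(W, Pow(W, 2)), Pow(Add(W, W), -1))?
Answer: -21662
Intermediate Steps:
R = -5 (R = Mul(5, Add(1, Mul(-1, 2))) = Mul(5, Add(1, -2)) = Mul(5, -1) = -5)
Function('x')(W) = Mul(Rational(1, 4), Pow(W, -1), Add(W, Pow(W, 2))) (Function('x')(W) = Mul(Rational(1, 2), Mul(Add(W, Pow(W, 2)), Pow(Add(W, W), -1))) = Mul(Rational(1, 2), Mul(Add(W, Pow(W, 2)), Pow(Mul(2, W), -1))) = Mul(Rational(1, 2), Mul(Add(W, Pow(W, 2)), Mul(Rational(1, 2), Pow(W, -1)))) = Mul(Rational(1, 2), Mul(Rational(1, 2), Pow(W, -1), Add(W, Pow(W, 2)))) = Mul(Rational(1, 4), Pow(W, -1), Add(W, Pow(W, 2))))
Add(X, Mul(-1, Pow(Function('x')(Function('F')(R)), 2))) = Add(-21661, Mul(-1, Pow(Add(Rational(1, 4), Mul(Rational(1, 4), -5)), 2))) = Add(-21661, Mul(-1, Pow(Add(Rational(1, 4), Rational(-5, 4)), 2))) = Add(-21661, Mul(-1, Pow(-1, 2))) = Add(-21661, Mul(-1, 1)) = Add(-21661, -1) = -21662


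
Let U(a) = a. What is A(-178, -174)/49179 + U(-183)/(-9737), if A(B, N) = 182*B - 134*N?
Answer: -6108631/36835071 ≈ -0.16584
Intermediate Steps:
A(B, N) = -134*N + 182*B
A(-178, -174)/49179 + U(-183)/(-9737) = (-134*(-174) + 182*(-178))/49179 - 183/(-9737) = (23316 - 32396)*(1/49179) - 183*(-1/9737) = -9080*1/49179 + 183/9737 = -9080/49179 + 183/9737 = -6108631/36835071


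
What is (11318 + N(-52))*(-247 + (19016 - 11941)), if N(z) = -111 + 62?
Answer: 76944732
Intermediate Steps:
N(z) = -49
(11318 + N(-52))*(-247 + (19016 - 11941)) = (11318 - 49)*(-247 + (19016 - 11941)) = 11269*(-247 + 7075) = 11269*6828 = 76944732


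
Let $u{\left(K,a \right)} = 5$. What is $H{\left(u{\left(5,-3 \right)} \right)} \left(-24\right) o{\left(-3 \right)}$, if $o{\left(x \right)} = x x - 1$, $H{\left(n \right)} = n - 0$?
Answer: $-960$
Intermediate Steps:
$H{\left(n \right)} = n$ ($H{\left(n \right)} = n + 0 = n$)
$o{\left(x \right)} = -1 + x^{2}$ ($o{\left(x \right)} = x^{2} - 1 = -1 + x^{2}$)
$H{\left(u{\left(5,-3 \right)} \right)} \left(-24\right) o{\left(-3 \right)} = 5 \left(-24\right) \left(-1 + \left(-3\right)^{2}\right) = - 120 \left(-1 + 9\right) = \left(-120\right) 8 = -960$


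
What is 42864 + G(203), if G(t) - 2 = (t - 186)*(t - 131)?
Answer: 44090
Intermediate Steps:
G(t) = 2 + (-186 + t)*(-131 + t) (G(t) = 2 + (t - 186)*(t - 131) = 2 + (-186 + t)*(-131 + t))
42864 + G(203) = 42864 + (24368 + 203² - 317*203) = 42864 + (24368 + 41209 - 64351) = 42864 + 1226 = 44090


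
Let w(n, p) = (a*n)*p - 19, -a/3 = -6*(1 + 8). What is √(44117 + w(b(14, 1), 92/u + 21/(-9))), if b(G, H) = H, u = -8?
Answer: √41857 ≈ 204.59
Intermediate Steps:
a = 162 (a = -(-18)*(1 + 8) = -(-18)*9 = -3*(-54) = 162)
w(n, p) = -19 + 162*n*p (w(n, p) = (162*n)*p - 19 = 162*n*p - 19 = -19 + 162*n*p)
√(44117 + w(b(14, 1), 92/u + 21/(-9))) = √(44117 + (-19 + 162*1*(92/(-8) + 21/(-9)))) = √(44117 + (-19 + 162*1*(92*(-⅛) + 21*(-⅑)))) = √(44117 + (-19 + 162*1*(-23/2 - 7/3))) = √(44117 + (-19 + 162*1*(-83/6))) = √(44117 + (-19 - 2241)) = √(44117 - 2260) = √41857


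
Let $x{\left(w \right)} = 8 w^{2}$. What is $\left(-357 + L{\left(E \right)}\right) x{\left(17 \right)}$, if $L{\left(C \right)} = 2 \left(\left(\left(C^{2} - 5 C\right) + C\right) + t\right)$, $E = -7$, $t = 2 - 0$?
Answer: $-460088$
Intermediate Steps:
$t = 2$ ($t = 2 + 0 = 2$)
$L{\left(C \right)} = 4 - 8 C + 2 C^{2}$ ($L{\left(C \right)} = 2 \left(\left(\left(C^{2} - 5 C\right) + C\right) + 2\right) = 2 \left(\left(C^{2} - 4 C\right) + 2\right) = 2 \left(2 + C^{2} - 4 C\right) = 4 - 8 C + 2 C^{2}$)
$\left(-357 + L{\left(E \right)}\right) x{\left(17 \right)} = \left(-357 + \left(4 - -56 + 2 \left(-7\right)^{2}\right)\right) 8 \cdot 17^{2} = \left(-357 + \left(4 + 56 + 2 \cdot 49\right)\right) 8 \cdot 289 = \left(-357 + \left(4 + 56 + 98\right)\right) 2312 = \left(-357 + 158\right) 2312 = \left(-199\right) 2312 = -460088$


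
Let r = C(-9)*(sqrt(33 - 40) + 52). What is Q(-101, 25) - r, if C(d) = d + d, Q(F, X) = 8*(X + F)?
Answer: 328 + 18*I*sqrt(7) ≈ 328.0 + 47.624*I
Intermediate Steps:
Q(F, X) = 8*F + 8*X (Q(F, X) = 8*(F + X) = 8*F + 8*X)
C(d) = 2*d
r = -936 - 18*I*sqrt(7) (r = (2*(-9))*(sqrt(33 - 40) + 52) = -18*(sqrt(-7) + 52) = -18*(I*sqrt(7) + 52) = -18*(52 + I*sqrt(7)) = -936 - 18*I*sqrt(7) ≈ -936.0 - 47.624*I)
Q(-101, 25) - r = (8*(-101) + 8*25) - (-936 - 18*I*sqrt(7)) = (-808 + 200) + (936 + 18*I*sqrt(7)) = -608 + (936 + 18*I*sqrt(7)) = 328 + 18*I*sqrt(7)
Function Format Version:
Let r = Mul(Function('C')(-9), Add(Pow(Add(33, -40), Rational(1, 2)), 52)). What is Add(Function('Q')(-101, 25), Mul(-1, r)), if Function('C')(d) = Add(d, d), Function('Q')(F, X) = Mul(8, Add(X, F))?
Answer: Add(328, Mul(18, I, Pow(7, Rational(1, 2)))) ≈ Add(328.00, Mul(47.624, I))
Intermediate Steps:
Function('Q')(F, X) = Add(Mul(8, F), Mul(8, X)) (Function('Q')(F, X) = Mul(8, Add(F, X)) = Add(Mul(8, F), Mul(8, X)))
Function('C')(d) = Mul(2, d)
r = Add(-936, Mul(-18, I, Pow(7, Rational(1, 2)))) (r = Mul(Mul(2, -9), Add(Pow(Add(33, -40), Rational(1, 2)), 52)) = Mul(-18, Add(Pow(-7, Rational(1, 2)), 52)) = Mul(-18, Add(Mul(I, Pow(7, Rational(1, 2))), 52)) = Mul(-18, Add(52, Mul(I, Pow(7, Rational(1, 2))))) = Add(-936, Mul(-18, I, Pow(7, Rational(1, 2)))) ≈ Add(-936.00, Mul(-47.624, I)))
Add(Function('Q')(-101, 25), Mul(-1, r)) = Add(Add(Mul(8, -101), Mul(8, 25)), Mul(-1, Add(-936, Mul(-18, I, Pow(7, Rational(1, 2)))))) = Add(Add(-808, 200), Add(936, Mul(18, I, Pow(7, Rational(1, 2))))) = Add(-608, Add(936, Mul(18, I, Pow(7, Rational(1, 2))))) = Add(328, Mul(18, I, Pow(7, Rational(1, 2))))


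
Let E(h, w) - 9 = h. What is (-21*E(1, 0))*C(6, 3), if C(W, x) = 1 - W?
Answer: 1050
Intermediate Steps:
E(h, w) = 9 + h
(-21*E(1, 0))*C(6, 3) = (-21*(9 + 1))*(1 - 1*6) = (-21*10)*(1 - 6) = -210*(-5) = 1050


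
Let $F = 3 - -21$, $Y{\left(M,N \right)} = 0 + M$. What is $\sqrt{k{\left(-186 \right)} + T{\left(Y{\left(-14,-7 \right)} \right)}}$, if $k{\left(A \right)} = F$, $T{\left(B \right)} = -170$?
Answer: $i \sqrt{146} \approx 12.083 i$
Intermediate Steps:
$Y{\left(M,N \right)} = M$
$F = 24$ ($F = 3 + 21 = 24$)
$k{\left(A \right)} = 24$
$\sqrt{k{\left(-186 \right)} + T{\left(Y{\left(-14,-7 \right)} \right)}} = \sqrt{24 - 170} = \sqrt{-146} = i \sqrt{146}$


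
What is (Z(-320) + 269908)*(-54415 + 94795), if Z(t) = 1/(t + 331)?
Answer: 119887775820/11 ≈ 1.0899e+10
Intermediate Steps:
Z(t) = 1/(331 + t)
(Z(-320) + 269908)*(-54415 + 94795) = (1/(331 - 320) + 269908)*(-54415 + 94795) = (1/11 + 269908)*40380 = (2968989/11)*40380 = 119887775820/11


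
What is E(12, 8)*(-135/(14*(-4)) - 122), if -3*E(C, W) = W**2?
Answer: 53576/21 ≈ 2551.2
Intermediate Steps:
E(C, W) = -W**2/3
E(12, 8)*(-135/(14*(-4)) - 122) = (-1/3*8**2)*(-135/(14*(-4)) - 122) = (-1/3*64)*(-135/(-56) - 122) = -64*(-135*(-1/56) - 122)/3 = -64*(135/56 - 122)/3 = -64/3*(-6697/56) = 53576/21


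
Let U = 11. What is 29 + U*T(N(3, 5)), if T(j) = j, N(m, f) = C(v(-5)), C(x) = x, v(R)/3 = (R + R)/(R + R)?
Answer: 62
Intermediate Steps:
v(R) = 3 (v(R) = 3*((R + R)/(R + R)) = 3*((2*R)/((2*R))) = 3*((2*R)*(1/(2*R))) = 3*1 = 3)
N(m, f) = 3
29 + U*T(N(3, 5)) = 29 + 11*3 = 29 + 33 = 62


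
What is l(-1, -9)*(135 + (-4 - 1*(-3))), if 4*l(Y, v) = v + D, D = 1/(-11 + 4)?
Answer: -2144/7 ≈ -306.29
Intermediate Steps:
D = -⅐ (D = 1/(-7) = -⅐ ≈ -0.14286)
l(Y, v) = -1/28 + v/4 (l(Y, v) = (v - ⅐)/4 = (-⅐ + v)/4 = -1/28 + v/4)
l(-1, -9)*(135 + (-4 - 1*(-3))) = (-1/28 + (¼)*(-9))*(135 + (-4 - 1*(-3))) = (-1/28 - 9/4)*(135 + (-4 + 3)) = -16*(135 - 1)/7 = -16/7*134 = -2144/7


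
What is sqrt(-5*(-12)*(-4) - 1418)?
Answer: I*sqrt(1658) ≈ 40.719*I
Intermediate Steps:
sqrt(-5*(-12)*(-4) - 1418) = sqrt(60*(-4) - 1418) = sqrt(-240 - 1418) = sqrt(-1658) = I*sqrt(1658)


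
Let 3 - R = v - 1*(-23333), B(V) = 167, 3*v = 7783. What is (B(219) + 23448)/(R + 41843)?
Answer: 70845/47756 ≈ 1.4835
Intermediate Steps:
v = 7783/3 (v = (1/3)*7783 = 7783/3 ≈ 2594.3)
R = -77773/3 (R = 3 - (7783/3 - 1*(-23333)) = 3 - (7783/3 + 23333) = 3 - 1*77782/3 = 3 - 77782/3 = -77773/3 ≈ -25924.)
(B(219) + 23448)/(R + 41843) = (167 + 23448)/(-77773/3 + 41843) = 23615/(47756/3) = 23615*(3/47756) = 70845/47756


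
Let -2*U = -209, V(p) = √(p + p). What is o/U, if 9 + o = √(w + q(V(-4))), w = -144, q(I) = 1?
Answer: -18/209 + 2*I*√143/209 ≈ -0.086124 + 0.11443*I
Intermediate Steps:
V(p) = √2*√p (V(p) = √(2*p) = √2*√p)
U = 209/2 (U = -½*(-209) = 209/2 ≈ 104.50)
o = -9 + I*√143 (o = -9 + √(-144 + 1) = -9 + √(-143) = -9 + I*√143 ≈ -9.0 + 11.958*I)
o/U = (-9 + I*√143)/(209/2) = 2*(-9 + I*√143)/209 = -18/209 + 2*I*√143/209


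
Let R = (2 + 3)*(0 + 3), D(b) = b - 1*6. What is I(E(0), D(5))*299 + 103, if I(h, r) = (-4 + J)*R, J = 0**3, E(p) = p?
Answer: -17837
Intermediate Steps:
D(b) = -6 + b (D(b) = b - 6 = -6 + b)
J = 0
R = 15 (R = 5*3 = 15)
I(h, r) = -60 (I(h, r) = (-4 + 0)*15 = -4*15 = -60)
I(E(0), D(5))*299 + 103 = -60*299 + 103 = -17940 + 103 = -17837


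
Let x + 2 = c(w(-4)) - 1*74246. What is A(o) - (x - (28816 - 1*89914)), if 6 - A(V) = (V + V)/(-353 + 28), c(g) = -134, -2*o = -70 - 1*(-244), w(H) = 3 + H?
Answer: 4319076/325 ≈ 13289.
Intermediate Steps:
o = -87 (o = -(-70 - 1*(-244))/2 = -(-70 + 244)/2 = -1/2*174 = -87)
A(V) = 6 + 2*V/325 (A(V) = 6 - (V + V)/(-353 + 28) = 6 - 2*V/(-325) = 6 - 2*V*(-1)/325 = 6 - (-2)*V/325 = 6 + 2*V/325)
x = -74382 (x = -2 + (-134 - 1*74246) = -2 + (-134 - 74246) = -2 - 74380 = -74382)
A(o) - (x - (28816 - 1*89914)) = (6 + (2/325)*(-87)) - (-74382 - (28816 - 1*89914)) = (6 - 174/325) - (-74382 - (28816 - 89914)) = 1776/325 - (-74382 - 1*(-61098)) = 1776/325 - (-74382 + 61098) = 1776/325 - 1*(-13284) = 1776/325 + 13284 = 4319076/325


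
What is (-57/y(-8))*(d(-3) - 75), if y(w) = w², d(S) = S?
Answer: 2223/32 ≈ 69.469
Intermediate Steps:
(-57/y(-8))*(d(-3) - 75) = (-57/((-8)²))*(-3 - 75) = -57/64*(-78) = 2223/32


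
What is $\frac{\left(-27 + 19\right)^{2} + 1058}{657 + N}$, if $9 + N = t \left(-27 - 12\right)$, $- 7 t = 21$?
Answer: $\frac{22}{15} \approx 1.4667$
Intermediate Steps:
$t = -3$ ($t = \left(- \frac{1}{7}\right) 21 = -3$)
$N = 108$ ($N = -9 - 3 \left(-27 - 12\right) = -9 - -117 = -9 + 117 = 108$)
$\frac{\left(-27 + 19\right)^{2} + 1058}{657 + N} = \frac{\left(-27 + 19\right)^{2} + 1058}{657 + 108} = \frac{\left(-8\right)^{2} + 1058}{765} = \left(64 + 1058\right) \frac{1}{765} = 1122 \cdot \frac{1}{765} = \frac{22}{15}$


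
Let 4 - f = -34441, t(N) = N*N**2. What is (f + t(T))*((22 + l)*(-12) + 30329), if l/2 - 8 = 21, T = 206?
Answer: 257750009309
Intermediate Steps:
l = 58 (l = 16 + 2*21 = 16 + 42 = 58)
t(N) = N**3
f = 34445 (f = 4 - 1*(-34441) = 4 + 34441 = 34445)
(f + t(T))*((22 + l)*(-12) + 30329) = (34445 + 206**3)*((22 + 58)*(-12) + 30329) = (34445 + 8741816)*(80*(-12) + 30329) = 8776261*(-960 + 30329) = 8776261*29369 = 257750009309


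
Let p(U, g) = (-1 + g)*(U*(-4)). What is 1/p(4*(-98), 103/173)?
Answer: -173/109760 ≈ -0.0015762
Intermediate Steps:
p(U, g) = -4*U*(-1 + g) (p(U, g) = (-1 + g)*(-4*U) = -4*U*(-1 + g))
1/p(4*(-98), 103/173) = 1/(4*(4*(-98))*(1 - 103/173)) = 1/(4*(-392)*(1 - 103/173)) = 1/(4*(-392)*(70/173)) = 1/(-109760/173) = -173/109760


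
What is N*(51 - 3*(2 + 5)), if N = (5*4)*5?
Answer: 3000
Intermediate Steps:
N = 100 (N = 20*5 = 100)
N*(51 - 3*(2 + 5)) = 100*(51 - 3*(2 + 5)) = 100*(51 - 3*7) = 100*(51 - 21) = 100*30 = 3000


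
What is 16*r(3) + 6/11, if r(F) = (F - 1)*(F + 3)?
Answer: 2118/11 ≈ 192.55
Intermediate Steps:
r(F) = (-1 + F)*(3 + F)
16*r(3) + 6/11 = 16*(-3 + 3² + 2*3) + 6/11 = 16*(-3 + 9 + 6) + 6*(1/11) = 16*12 + 6/11 = 192 + 6/11 = 2118/11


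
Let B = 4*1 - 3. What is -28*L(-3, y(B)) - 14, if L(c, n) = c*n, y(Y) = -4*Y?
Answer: -350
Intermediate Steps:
B = 1 (B = 4 - 3 = 1)
-28*L(-3, y(B)) - 14 = -(-84)*(-4*1) - 14 = -(-84)*(-4) - 14 = -28*12 - 14 = -336 - 14 = -350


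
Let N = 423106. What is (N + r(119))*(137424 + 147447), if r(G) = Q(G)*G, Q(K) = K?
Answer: 124564687557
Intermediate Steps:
r(G) = G² (r(G) = G*G = G²)
(N + r(119))*(137424 + 147447) = (423106 + 119²)*(137424 + 147447) = (423106 + 14161)*284871 = 437267*284871 = 124564687557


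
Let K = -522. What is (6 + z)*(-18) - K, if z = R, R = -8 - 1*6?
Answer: 666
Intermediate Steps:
R = -14 (R = -8 - 6 = -14)
z = -14
(6 + z)*(-18) - K = (6 - 14)*(-18) - 1*(-522) = -8*(-18) + 522 = 144 + 522 = 666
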